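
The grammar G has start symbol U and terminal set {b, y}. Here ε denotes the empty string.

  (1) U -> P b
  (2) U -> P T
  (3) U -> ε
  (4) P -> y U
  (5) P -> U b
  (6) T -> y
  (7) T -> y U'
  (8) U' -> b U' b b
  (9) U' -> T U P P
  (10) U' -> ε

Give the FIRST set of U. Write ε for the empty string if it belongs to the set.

{ε, b, y}

FIRST(T): from T->y we get {y}; from T->y U' we get {y}. So FIRST(T) = {y}.
FIRST(U'): from U'->b U' b b we get {b}; from U'->T U P P we get {y}; from U'->ε we get {ε}. So FIRST(U') = {ε, b, y}.
FIRST(U): from U->P b we get {b, y}; from U->P T we get {b, y}; from U->ε we get {ε}. So FIRST(U) = {ε, b, y}.
FIRST(P): from P->y U we get {y}; from P->U b we get {b, y}. So FIRST(P) = {b, y}.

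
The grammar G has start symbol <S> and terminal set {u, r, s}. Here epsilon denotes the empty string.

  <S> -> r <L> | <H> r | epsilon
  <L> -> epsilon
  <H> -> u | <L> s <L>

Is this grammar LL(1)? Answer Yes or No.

Yes

FIRST(<S>) = {epsilon, r, s, u}
FIRST(<L>) = {epsilon}
FIRST(<H>) = {s, u}
FOLLOW(<S>) = {$}
FOLLOW(<L>) = {$, r, s}
FOLLOW(<H>) = {r}
Each cell of M receives at most one production.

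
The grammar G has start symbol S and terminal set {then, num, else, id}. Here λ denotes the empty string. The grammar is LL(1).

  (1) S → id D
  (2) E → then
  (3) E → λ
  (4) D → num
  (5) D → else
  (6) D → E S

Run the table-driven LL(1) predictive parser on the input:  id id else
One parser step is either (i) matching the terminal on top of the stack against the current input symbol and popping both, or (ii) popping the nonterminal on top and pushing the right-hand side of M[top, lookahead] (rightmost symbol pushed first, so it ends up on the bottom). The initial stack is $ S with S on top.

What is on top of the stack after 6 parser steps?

     Stack   Input         Action
  1  $ S     id id else $  expand S → id D
  2  $ D id  id id else $  match id
  3  $ D     id else $     expand D → E S
  4  $ S E   id else $     expand E → λ
  5  $ S     id else $     expand S → id D
  6  $ D id  id else $     match id
Stack after step 6: $ D (top = D).

D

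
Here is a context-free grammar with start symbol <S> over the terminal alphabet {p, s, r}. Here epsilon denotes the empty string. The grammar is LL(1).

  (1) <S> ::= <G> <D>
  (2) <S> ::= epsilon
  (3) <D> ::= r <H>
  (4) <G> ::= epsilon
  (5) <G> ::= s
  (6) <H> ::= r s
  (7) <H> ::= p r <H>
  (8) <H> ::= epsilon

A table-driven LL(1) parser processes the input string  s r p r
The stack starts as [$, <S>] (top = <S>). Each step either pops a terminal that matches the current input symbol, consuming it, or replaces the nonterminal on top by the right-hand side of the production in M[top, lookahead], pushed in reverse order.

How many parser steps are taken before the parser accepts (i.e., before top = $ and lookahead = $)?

     Stack      Input      Action
  1  $ <S>      s r p r $  expand <S> ::= <G> <D>
  2  $ <D> <G>  s r p r $  expand <G> ::= s
  3  $ <D> s    s r p r $  match s
  4  $ <D>      r p r $    expand <D> ::= r <H>
  5  $ <H> r    r p r $    match r
  6  $ <H>      p r $      expand <H> ::= p r <H>
  7  $ <H> r p  p r $      match p
  8  $ <H> r    r $        match r
  9  $ <H>      $          expand <H> ::= epsilon
Accept reached after 9 steps.

9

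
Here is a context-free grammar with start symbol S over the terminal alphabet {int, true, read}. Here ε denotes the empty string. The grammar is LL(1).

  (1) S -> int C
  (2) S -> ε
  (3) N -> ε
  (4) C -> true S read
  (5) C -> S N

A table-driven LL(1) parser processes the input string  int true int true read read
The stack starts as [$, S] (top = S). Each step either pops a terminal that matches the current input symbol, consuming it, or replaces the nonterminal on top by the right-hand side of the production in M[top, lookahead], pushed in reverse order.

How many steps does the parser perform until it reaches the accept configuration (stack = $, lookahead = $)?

step 1: stack=$ S  input=int true int true read read $  — expand S -> int C
step 2: stack=$ C int  input=int true int true read read $  — match int
step 3: stack=$ C  input=true int true read read $  — expand C -> true S read
step 4: stack=$ read S true  input=true int true read read $  — match true
step 5: stack=$ read S  input=int true read read $  — expand S -> int C
step 6: stack=$ read C int  input=int true read read $  — match int
step 7: stack=$ read C  input=true read read $  — expand C -> true S read
step 8: stack=$ read read S true  input=true read read $  — match true
step 9: stack=$ read read S  input=read read $  — expand S -> ε
step 10: stack=$ read read  input=read read $  — match read
step 11: stack=$ read  input=read $  — match read
Accept reached after 11 steps.

11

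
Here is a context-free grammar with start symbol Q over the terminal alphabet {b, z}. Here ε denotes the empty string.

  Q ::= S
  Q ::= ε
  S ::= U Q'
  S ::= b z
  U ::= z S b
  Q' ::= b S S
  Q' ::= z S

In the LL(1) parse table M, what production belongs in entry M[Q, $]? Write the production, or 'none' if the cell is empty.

FIRST(U) = {z}
FIRST(Q') = {b, z}
FIRST(S) = {b, z}  (via U Q')
FIRST(Q) = {ε, b, z}  (via S)
FOLLOW(Q) includes $ since Q is the start symbol.
FOLLOW(Q): Q appears on no right-hand side. Thus FOLLOW(Q) = {$}.
For Q ::= S: FIRST(S) = {b, z}, so it goes in M[Q, t] for t ∈ {b, z}.
For Q ::= ε: FIRST(ε) = {ε}, so it goes in M[Q, t] for t ∈ {}; since ε ∈ FIRST, also for every t ∈ FOLLOW(Q) = {$}.

Q ::= ε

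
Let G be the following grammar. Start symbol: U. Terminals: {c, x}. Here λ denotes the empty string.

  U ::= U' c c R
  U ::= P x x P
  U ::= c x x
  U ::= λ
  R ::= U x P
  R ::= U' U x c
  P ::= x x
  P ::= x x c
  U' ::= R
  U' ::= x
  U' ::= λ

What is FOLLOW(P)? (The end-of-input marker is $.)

FIRST(P) = {x}
FIRST(U) = {λ, c, x}  (via U' c c R, P x x P)
FIRST(R) = {c, x}  (via U x P, U' U x c)
FIRST(U') = {λ, c, x}  (via R)
FOLLOW(U) includes $ since U is the start symbol.
FOLLOW(U): in R::=U x P, U is followed by x P with FIRST {x}; in R::=U' U x c, U is followed by x c with FIRST {x}. Thus FOLLOW(U) = {$, x}.
FOLLOW(U'): in U::=U' c c R, U' is followed by c c R with FIRST {c}; in R::=U' U x c, U' is followed by U x c with FIRST {c, x}. Thus FOLLOW(U') = {c, x}.
FOLLOW(R): in U::=U' c c R, the suffix after R is empty, so FOLLOW(R) ⊇ FOLLOW(U) = {$, x}; in U'::=R, the suffix after R is empty, so FOLLOW(R) ⊇ FOLLOW(U') = {c, x}. Thus FOLLOW(R) = {$, c, x}.
FOLLOW(P): in U::=P x x P (occurrence 1), P is followed by x x P with FIRST {x}; in U::=P x x P (occurrence 2), the suffix after P is empty, so FOLLOW(P) ⊇ FOLLOW(U) = {$, x}; in R::=U x P, the suffix after P is empty, so FOLLOW(P) ⊇ FOLLOW(R) = {$, c, x}. Thus FOLLOW(P) = {$, c, x}.

{$, c, x}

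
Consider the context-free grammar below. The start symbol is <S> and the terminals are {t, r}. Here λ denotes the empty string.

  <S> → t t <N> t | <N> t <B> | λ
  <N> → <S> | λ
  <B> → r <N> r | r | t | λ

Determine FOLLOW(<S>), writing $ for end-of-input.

{$, r, t}

FIRST(<B>): from <B>→r <N> r we get {r}; from <B>→r we get {r}; from <B>→t we get {t}; from <B>→λ we get {λ}. So FIRST(<B>) = {λ, r, t}.
FIRST(<S>): from <S>→t t <N> t we get {t}; from <S>→<N> t <B> we get {t}; from <S>→λ we get {λ}. So FIRST(<S>) = {λ, t}.
FIRST(<N>): from <N>→<S> we get {λ, t}; from <N>→λ we get {λ}. So FIRST(<N>) = {λ, t}.
FOLLOW(<S>) includes $ since <S> is the start symbol.
FOLLOW(<N>): in <S>→t t <N> t, <N> is followed by t with FIRST {t}; in <S>→<N> t <B>, <N> is followed by t <B> with FIRST {t}; in <B>→r <N> r, <N> is followed by r with FIRST {r}. Thus FOLLOW(<N>) = {r, t}.
FOLLOW(<S>): in <N>→<S>, the suffix after <S> is empty, so FOLLOW(<S>) ⊇ FOLLOW(<N>) = {r, t}. Thus FOLLOW(<S>) = {$, r, t}.
FOLLOW(<B>): in <S>→<N> t <B>, the suffix after <B> is empty, so FOLLOW(<B>) ⊇ FOLLOW(<S>) = {$, r, t}. Thus FOLLOW(<B>) = {$, r, t}.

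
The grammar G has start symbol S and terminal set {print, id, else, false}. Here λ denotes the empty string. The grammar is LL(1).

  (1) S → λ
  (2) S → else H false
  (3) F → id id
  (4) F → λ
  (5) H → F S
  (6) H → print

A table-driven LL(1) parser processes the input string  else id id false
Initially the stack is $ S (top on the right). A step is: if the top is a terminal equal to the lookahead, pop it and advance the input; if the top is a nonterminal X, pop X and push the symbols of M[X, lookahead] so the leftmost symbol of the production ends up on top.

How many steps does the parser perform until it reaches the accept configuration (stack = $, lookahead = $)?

8

step 1: stack=$ S  input=else id id false $  — expand S → else H false
step 2: stack=$ false H else  input=else id id false $  — match else
step 3: stack=$ false H  input=id id false $  — expand H → F S
step 4: stack=$ false S F  input=id id false $  — expand F → id id
step 5: stack=$ false S id id  input=id id false $  — match id
step 6: stack=$ false S id  input=id false $  — match id
step 7: stack=$ false S  input=false $  — expand S → λ
step 8: stack=$ false  input=false $  — match false
Accept reached after 8 steps.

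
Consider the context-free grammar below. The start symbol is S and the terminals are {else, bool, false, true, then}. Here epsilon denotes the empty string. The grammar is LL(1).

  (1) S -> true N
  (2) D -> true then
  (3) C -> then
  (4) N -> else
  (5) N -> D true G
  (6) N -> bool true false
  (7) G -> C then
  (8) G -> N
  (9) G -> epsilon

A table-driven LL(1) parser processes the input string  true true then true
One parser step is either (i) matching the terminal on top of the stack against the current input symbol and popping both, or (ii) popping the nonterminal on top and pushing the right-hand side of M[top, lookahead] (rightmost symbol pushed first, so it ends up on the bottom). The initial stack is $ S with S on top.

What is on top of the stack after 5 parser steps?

then

step 1: stack=$ S  input=true true then true $  — expand S -> true N
step 2: stack=$ N true  input=true true then true $  — match true
step 3: stack=$ N  input=true then true $  — expand N -> D true G
step 4: stack=$ G true D  input=true then true $  — expand D -> true then
step 5: stack=$ G true then true  input=true then true $  — match true
Stack after step 5: $ G true then (top = then).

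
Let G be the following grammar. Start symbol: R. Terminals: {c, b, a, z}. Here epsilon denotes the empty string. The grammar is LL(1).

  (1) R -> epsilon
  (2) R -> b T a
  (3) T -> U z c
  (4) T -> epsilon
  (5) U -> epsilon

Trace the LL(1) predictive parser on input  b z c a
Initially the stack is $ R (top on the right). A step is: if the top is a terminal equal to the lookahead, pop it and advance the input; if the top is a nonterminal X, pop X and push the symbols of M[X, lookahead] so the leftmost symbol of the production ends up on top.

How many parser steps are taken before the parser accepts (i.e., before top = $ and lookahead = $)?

7

     Stack      Input      Action
  1  $ R        b z c a $  expand R -> b T a
  2  $ a T b    b z c a $  match b
  3  $ a T      z c a $    expand T -> U z c
  4  $ a c z U  z c a $    expand U -> epsilon
  5  $ a c z    z c a $    match z
  6  $ a c      c a $      match c
  7  $ a        a $        match a
Accept reached after 7 steps.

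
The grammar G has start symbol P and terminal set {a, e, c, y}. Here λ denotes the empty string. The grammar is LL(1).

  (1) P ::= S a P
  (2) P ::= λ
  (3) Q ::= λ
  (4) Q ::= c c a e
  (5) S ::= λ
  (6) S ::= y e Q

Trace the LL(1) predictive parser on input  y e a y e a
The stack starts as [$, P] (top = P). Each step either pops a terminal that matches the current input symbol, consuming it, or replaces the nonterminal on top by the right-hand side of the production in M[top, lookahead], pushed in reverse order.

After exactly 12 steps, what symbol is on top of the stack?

step 1: stack=$ P  input=y e a y e a $  — expand P ::= S a P
step 2: stack=$ P a S  input=y e a y e a $  — expand S ::= y e Q
step 3: stack=$ P a Q e y  input=y e a y e a $  — match y
step 4: stack=$ P a Q e  input=e a y e a $  — match e
step 5: stack=$ P a Q  input=a y e a $  — expand Q ::= λ
step 6: stack=$ P a  input=a y e a $  — match a
step 7: stack=$ P  input=y e a $  — expand P ::= S a P
step 8: stack=$ P a S  input=y e a $  — expand S ::= y e Q
step 9: stack=$ P a Q e y  input=y e a $  — match y
step 10: stack=$ P a Q e  input=e a $  — match e
step 11: stack=$ P a Q  input=a $  — expand Q ::= λ
step 12: stack=$ P a  input=a $  — match a
Stack after step 12: $ P (top = P).

P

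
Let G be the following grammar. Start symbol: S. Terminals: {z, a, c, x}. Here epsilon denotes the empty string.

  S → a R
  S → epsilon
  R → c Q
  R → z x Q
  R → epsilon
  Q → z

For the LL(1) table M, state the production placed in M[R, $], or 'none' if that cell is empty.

R → epsilon

FIRST(S) = {epsilon, a}
FIRST(R) = {epsilon, c, z}
FIRST(Q) = {z}
FOLLOW(S) includes $ since S is the start symbol.
FOLLOW(S): S appears on no right-hand side. Thus FOLLOW(S) = {$}.
FOLLOW(R): in S→a R, the suffix after R is empty, so FOLLOW(R) ⊇ FOLLOW(S) = {$}. Thus FOLLOW(R) = {$}.
For R → c Q: FIRST(c Q) = {c}, so it goes in M[R, t] for t ∈ {c}.
For R → z x Q: FIRST(z x Q) = {z}, so it goes in M[R, t] for t ∈ {z}.
For R → epsilon: FIRST(epsilon) = {epsilon}, so it goes in M[R, t] for t ∈ {}; since epsilon ∈ FIRST, also for every t ∈ FOLLOW(R) = {$}.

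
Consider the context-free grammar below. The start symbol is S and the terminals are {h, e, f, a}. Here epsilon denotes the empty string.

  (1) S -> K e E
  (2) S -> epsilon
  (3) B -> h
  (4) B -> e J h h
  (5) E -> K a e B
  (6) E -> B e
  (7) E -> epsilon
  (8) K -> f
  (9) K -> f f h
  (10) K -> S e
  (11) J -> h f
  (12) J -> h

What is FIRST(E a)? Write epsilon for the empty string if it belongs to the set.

{a, e, f, h}

FIRST(B): from B->h we get {h}; from B->e J h h we get {e}. So FIRST(B) = {e, h}.
FIRST(J): from J->h f we get {h}; from J->h we get {h}. So FIRST(J) = {h}.
FIRST(S): from S->K e E we get {e, f}; from S->epsilon we get {epsilon}. So FIRST(S) = {epsilon, e, f}.
FIRST(K): from K->f we get {f}; from K->f f h we get {f}; from K->S e we get {e, f}. So FIRST(K) = {e, f}.
FIRST(E): from E->K a e B we get {e, f}; from E->B e we get {e, h}; from E->epsilon we get {epsilon}. So FIRST(E) = {epsilon, e, f, h}.
FIRST(E a): take FIRST of each symbol in turn, carrying on past any symbol whose FIRST contains epsilon; result {a, e, f, h}.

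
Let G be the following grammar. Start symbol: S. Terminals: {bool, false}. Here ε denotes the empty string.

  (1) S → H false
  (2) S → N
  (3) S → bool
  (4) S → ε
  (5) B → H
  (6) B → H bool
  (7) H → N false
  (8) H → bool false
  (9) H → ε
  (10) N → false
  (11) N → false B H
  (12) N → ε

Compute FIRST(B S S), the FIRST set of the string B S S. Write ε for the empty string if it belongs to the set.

{ε, bool, false}

FIRST(N) = {ε, false}
FIRST(H) = {ε, bool, false}  (via N false)
FIRST(S) = {ε, bool, false}  (via H false, N)
FIRST(B) = {ε, bool, false}  (via H, H bool)
FIRST(B S S): take FIRST of each symbol in turn, carrying on past any symbol whose FIRST contains ε; result {ε, bool, false}.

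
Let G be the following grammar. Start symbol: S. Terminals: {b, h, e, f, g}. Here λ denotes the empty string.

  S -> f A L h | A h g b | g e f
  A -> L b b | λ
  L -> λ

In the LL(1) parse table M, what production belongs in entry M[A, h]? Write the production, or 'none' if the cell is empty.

FIRST(L) = {λ}
FIRST(A) = {λ, b}  (via L b b)
FIRST(S) = {b, f, g, h}  (via A h g b)
FOLLOW(S) includes $ since S is the start symbol.
FOLLOW(A): in S->f A L h, A is followed by L h with FIRST {h}; in S->A h g b, A is followed by h g b with FIRST {h}. Thus FOLLOW(A) = {h}.
For A -> L b b: FIRST(L b b) = {b}, so it goes in M[A, t] for t ∈ {b}.
For A -> λ: FIRST(λ) = {λ}, so it goes in M[A, t] for t ∈ {}; since λ ∈ FIRST, also for every t ∈ FOLLOW(A) = {h}.

A -> λ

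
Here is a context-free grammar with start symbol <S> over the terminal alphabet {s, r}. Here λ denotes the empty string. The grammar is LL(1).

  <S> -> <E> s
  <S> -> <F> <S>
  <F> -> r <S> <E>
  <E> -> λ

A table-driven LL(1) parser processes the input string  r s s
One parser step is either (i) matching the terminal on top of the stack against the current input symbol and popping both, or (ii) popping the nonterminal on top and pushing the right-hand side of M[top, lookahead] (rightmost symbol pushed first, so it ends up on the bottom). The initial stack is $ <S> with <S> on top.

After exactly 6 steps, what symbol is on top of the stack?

     Stack            Input    Action
  1  $ <S>            r s s $  expand <S> -> <F> <S>
  2  $ <S> <F>        r s s $  expand <F> -> r <S> <E>
  3  $ <S> <E> <S> r  r s s $  match r
  4  $ <S> <E> <S>    s s $    expand <S> -> <E> s
  5  $ <S> <E> s <E>  s s $    expand <E> -> λ
  6  $ <S> <E> s      s s $    match s
Stack after step 6: $ <S> <E> (top = <E>).

<E>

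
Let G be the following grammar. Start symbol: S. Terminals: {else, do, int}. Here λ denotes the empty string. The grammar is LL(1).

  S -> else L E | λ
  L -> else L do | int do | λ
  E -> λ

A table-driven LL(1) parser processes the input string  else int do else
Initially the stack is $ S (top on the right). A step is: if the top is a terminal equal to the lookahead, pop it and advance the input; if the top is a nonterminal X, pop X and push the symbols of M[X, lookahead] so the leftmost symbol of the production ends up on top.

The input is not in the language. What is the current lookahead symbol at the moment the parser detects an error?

     Stack       Input               Action
  1  $ S         else int do else $  expand S -> else L E
  2  $ E L else  else int do else $  match else
  3  $ E L       int do else $       expand L -> int do
  4  $ E do int  int do else $       match int
  5  $ E do      do else $           match do
  6  $ E         else $              error: M[E, else] is empty

else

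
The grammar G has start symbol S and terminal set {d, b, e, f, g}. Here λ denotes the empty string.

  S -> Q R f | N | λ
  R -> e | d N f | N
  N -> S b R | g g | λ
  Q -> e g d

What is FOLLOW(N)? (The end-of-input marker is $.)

{$, b, f}

FIRST(Q): from Q->e g d we get {e}. So FIRST(Q) = {e}.
FIRST(S): from S->Q R f we get {e}; from S->N we get {λ, b, e, g}; from S->λ we get {λ}. So FIRST(S) = {λ, b, e, g}.
FIRST(N): from N->S b R we get {b, e, g}; from N->g g we get {g}; from N->λ we get {λ}. So FIRST(N) = {λ, b, e, g}.
FIRST(R): from R->e we get {e}; from R->d N f we get {d}; from R->N we get {λ, b, e, g}. So FIRST(R) = {λ, b, d, e, g}.
FOLLOW(S) includes $ since S is the start symbol.
FOLLOW(S): in N->S b R, S is followed by b R with FIRST {b}. Thus FOLLOW(S) = {$, b}.
FOLLOW(Q): in S->Q R f, Q is followed by R f with FIRST {b, d, e, f, g}. Thus FOLLOW(Q) = {b, d, e, f, g}.
FOLLOW(R): in S->Q R f, R is followed by f with FIRST {f}; in N->S b R, the suffix after R is empty, so FOLLOW(R) ⊇ FOLLOW(N) = {$, b, f}. Thus FOLLOW(R) = {$, b, f}.
FOLLOW(N): in S->N, the suffix after N is empty, so FOLLOW(N) ⊇ FOLLOW(S) = {$, b}; in R->d N f, N is followed by f with FIRST {f}; in R->N, the suffix after N is empty, so FOLLOW(N) ⊇ FOLLOW(R) = {$, b, f}. Thus FOLLOW(N) = {$, b, f}.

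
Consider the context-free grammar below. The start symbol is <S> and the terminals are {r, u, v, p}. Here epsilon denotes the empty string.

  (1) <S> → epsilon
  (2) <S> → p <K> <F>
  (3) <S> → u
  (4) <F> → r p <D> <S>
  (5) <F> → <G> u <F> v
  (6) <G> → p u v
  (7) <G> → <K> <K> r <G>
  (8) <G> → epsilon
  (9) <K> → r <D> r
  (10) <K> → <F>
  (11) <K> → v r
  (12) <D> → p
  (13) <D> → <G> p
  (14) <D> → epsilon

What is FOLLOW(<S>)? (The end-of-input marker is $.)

{$, p, r, u, v}

FIRST(<S>): from <S>→epsilon we get {epsilon}; from <S>→p <K> <F> we get {p}; from <S>→u we get {u}. So FIRST(<S>) = {epsilon, p, u}.
FIRST(<F>): from <F>→r p <D> <S> we get {r}; from <F>→<G> u <F> v we get {p, r, u, v}. So FIRST(<F>) = {p, r, u, v}.
FIRST(<K>): from <K>→r <D> r we get {r}; from <K>→<F> we get {p, r, u, v}; from <K>→v r we get {v}. So FIRST(<K>) = {p, r, u, v}.
FIRST(<G>): from <G>→p u v we get {p}; from <G>→<K> <K> r <G> we get {p, r, u, v}; from <G>→epsilon we get {epsilon}. So FIRST(<G>) = {epsilon, p, r, u, v}.
FIRST(<D>): from <D>→p we get {p}; from <D>→<G> p we get {p, r, u, v}; from <D>→epsilon we get {epsilon}. So FIRST(<D>) = {epsilon, p, r, u, v}.
FOLLOW(<S>) includes $ since <S> is the start symbol.
FOLLOW(<G>): in <F>→<G> u <F> v, <G> is followed by u <F> v with FIRST {u}; in <G>→<K> <K> r <G>, the suffix after <G> is empty (adds nothing new); in <D>→<G> p, <G> is followed by p with FIRST {p}. Thus FOLLOW(<G>) = {p, u}.
FOLLOW(<K>): in <S>→p <K> <F>, <K> is followed by <F> with FIRST {p, r, u, v}; in <G>→<K> <K> r <G> (occurrence 1), <K> is followed by <K> r <G> with FIRST {p, r, u, v}; in <G>→<K> <K> r <G> (occurrence 2), <K> is followed by r <G> with FIRST {r}. Thus FOLLOW(<K>) = {p, r, u, v}.
FOLLOW(<S>): in <F>→r p <D> <S>, the suffix after <S> is empty, so FOLLOW(<S>) ⊇ FOLLOW(<F>) = {$, p, r, u, v}. Thus FOLLOW(<S>) = {$, p, r, u, v}.
FOLLOW(<F>): in <S>→p <K> <F>, the suffix after <F> is empty, so FOLLOW(<F>) ⊇ FOLLOW(<S>) = {$, p, r, u, v}; in <F>→<G> u <F> v, <F> is followed by v with FIRST {v}; in <K>→<F>, the suffix after <F> is empty, so FOLLOW(<F>) ⊇ FOLLOW(<K>) = {p, r, u, v}. Thus FOLLOW(<F>) = {$, p, r, u, v}.
FOLLOW(<D>): in <F>→r p <D> <S>, <D> is followed by <S> with FIRST {epsilon, p, u}; in <F>→r p <D> <S>, the suffix after <D> is nullable, so FOLLOW(<D>) ⊇ FOLLOW(<F>) = {$, p, r, u, v}; in <K>→r <D> r, <D> is followed by r with FIRST {r}. Thus FOLLOW(<D>) = {$, p, r, u, v}.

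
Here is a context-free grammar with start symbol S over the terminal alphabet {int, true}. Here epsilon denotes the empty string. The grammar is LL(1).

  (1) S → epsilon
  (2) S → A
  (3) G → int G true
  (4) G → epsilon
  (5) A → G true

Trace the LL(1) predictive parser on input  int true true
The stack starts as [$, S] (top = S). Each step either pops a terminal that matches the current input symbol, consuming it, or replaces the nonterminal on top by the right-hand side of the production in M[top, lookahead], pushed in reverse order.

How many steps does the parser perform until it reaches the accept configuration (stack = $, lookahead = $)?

     Stack              Input            Action
  1  $ S                int true true $  expand S → A
  2  $ A                int true true $  expand A → G true
  3  $ true G           int true true $  expand G → int G true
  4  $ true true G int  int true true $  match int
  5  $ true true G      true true $      expand G → epsilon
  6  $ true true        true true $      match true
  7  $ true             true $           match true
Accept reached after 7 steps.

7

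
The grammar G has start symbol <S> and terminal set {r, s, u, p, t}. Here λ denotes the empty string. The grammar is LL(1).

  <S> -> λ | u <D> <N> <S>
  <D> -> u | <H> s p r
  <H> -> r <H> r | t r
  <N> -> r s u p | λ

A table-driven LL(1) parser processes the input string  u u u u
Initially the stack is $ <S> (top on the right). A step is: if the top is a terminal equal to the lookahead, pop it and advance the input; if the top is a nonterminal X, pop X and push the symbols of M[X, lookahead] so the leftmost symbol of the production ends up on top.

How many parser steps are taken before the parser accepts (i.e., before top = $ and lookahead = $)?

      Stack            Input      Action
   1  $ <S>            u u u u $  expand <S> -> u <D> <N> <S>
   2  $ <S> <N> <D> u  u u u u $  match u
   3  $ <S> <N> <D>    u u u $    expand <D> -> u
   4  $ <S> <N> u      u u u $    match u
   5  $ <S> <N>        u u $      expand <N> -> λ
   6  $ <S>            u u $      expand <S> -> u <D> <N> <S>
   7  $ <S> <N> <D> u  u u $      match u
   8  $ <S> <N> <D>    u $        expand <D> -> u
   9  $ <S> <N> u      u $        match u
  10  $ <S> <N>        $          expand <N> -> λ
  11  $ <S>            $          expand <S> -> λ
Accept reached after 11 steps.

11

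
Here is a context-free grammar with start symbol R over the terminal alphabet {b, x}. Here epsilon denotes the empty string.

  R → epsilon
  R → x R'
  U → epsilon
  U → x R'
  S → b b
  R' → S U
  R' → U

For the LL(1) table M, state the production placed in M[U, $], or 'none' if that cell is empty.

FIRST(R): from R→epsilon we get {epsilon}; from R→x R' we get {x}. So FIRST(R) = {epsilon, x}.
FIRST(U): from U→epsilon we get {epsilon}; from U→x R' we get {x}. So FIRST(U) = {epsilon, x}.
FIRST(S): from S→b b we get {b}. So FIRST(S) = {b}.
FIRST(R'): from R'→S U we get {b}; from R'→U we get {epsilon, x}. So FIRST(R') = {epsilon, b, x}.
FOLLOW(R) includes $ since R is the start symbol.
FOLLOW(U): in R'→S U, the suffix after U is empty, so FOLLOW(U) ⊇ FOLLOW(R') = {$}; in R'→U, the suffix after U is empty, so FOLLOW(U) ⊇ FOLLOW(R') = {$}. Thus FOLLOW(U) = {$}.
FOLLOW(R'): in R→x R', the suffix after R' is empty, so FOLLOW(R') ⊇ FOLLOW(R) = {$}; in U→x R', the suffix after R' is empty, so FOLLOW(R') ⊇ FOLLOW(U) = {$}. Thus FOLLOW(R') = {$}.
For U → epsilon: FIRST(epsilon) = {epsilon}, so it goes in M[U, t] for t ∈ {}; since epsilon ∈ FIRST, also for every t ∈ FOLLOW(U) = {$}.
For U → x R': FIRST(x R') = {x}, so it goes in M[U, t] for t ∈ {x}.

U → epsilon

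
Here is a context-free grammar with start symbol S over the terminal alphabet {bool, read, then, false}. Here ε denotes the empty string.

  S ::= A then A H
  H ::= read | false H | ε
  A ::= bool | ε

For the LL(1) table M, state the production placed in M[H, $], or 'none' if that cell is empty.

FIRST(H) = {ε, false, read}
FIRST(A) = {ε, bool}
FIRST(S) = {bool, then}  (via A then A H)
FOLLOW(S) includes $ since S is the start symbol.
FOLLOW(S): S appears on no right-hand side. Thus FOLLOW(S) = {$}.
FOLLOW(H): in S::=A then A H, the suffix after H is empty, so FOLLOW(H) ⊇ FOLLOW(S) = {$}; in H::=false H, the suffix after H is empty (adds nothing new). Thus FOLLOW(H) = {$}.
For H ::= read: FIRST(read) = {read}, so it goes in M[H, t] for t ∈ {read}.
For H ::= false H: FIRST(false H) = {false}, so it goes in M[H, t] for t ∈ {false}.
For H ::= ε: FIRST(ε) = {ε}, so it goes in M[H, t] for t ∈ {}; since ε ∈ FIRST, also for every t ∈ FOLLOW(H) = {$}.

H ::= ε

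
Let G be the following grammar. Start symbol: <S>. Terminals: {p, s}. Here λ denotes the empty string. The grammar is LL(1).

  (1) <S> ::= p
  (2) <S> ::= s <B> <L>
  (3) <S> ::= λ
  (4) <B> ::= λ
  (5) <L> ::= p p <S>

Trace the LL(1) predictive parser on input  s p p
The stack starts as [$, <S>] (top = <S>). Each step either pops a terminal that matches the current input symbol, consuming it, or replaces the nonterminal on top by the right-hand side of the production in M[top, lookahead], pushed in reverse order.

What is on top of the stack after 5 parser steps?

p

     Stack        Input    Action
  1  $ <S>        s p p $  expand <S> ::= s <B> <L>
  2  $ <L> <B> s  s p p $  match s
  3  $ <L> <B>    p p $    expand <B> ::= λ
  4  $ <L>        p p $    expand <L> ::= p p <S>
  5  $ <S> p p    p p $    match p
Stack after step 5: $ <S> p (top = p).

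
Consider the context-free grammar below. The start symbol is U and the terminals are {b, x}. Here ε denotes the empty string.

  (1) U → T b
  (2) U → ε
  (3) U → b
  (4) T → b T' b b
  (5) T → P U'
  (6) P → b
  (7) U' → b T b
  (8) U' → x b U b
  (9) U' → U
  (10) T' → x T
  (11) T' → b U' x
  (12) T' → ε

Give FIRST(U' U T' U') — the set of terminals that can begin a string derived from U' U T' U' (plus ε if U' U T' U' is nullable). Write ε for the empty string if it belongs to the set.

FIRST(P) = {b}
FIRST(T') = {ε, b, x}
FIRST(T) = {b}  (via P U')
FIRST(U) = {ε, b}  (via T b)
FIRST(U') = {ε, b, x}  (via U)
FIRST(U' U T' U'): take FIRST of each symbol in turn, carrying on past any symbol whose FIRST contains ε; result {ε, b, x}.

{ε, b, x}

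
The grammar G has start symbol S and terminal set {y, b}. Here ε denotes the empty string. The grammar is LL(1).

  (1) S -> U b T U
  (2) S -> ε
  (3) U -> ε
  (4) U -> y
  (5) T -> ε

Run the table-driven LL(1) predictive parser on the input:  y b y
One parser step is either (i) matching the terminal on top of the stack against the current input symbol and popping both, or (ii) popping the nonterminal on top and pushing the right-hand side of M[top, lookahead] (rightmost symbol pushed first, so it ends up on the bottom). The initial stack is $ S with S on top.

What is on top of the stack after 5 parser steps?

step 1: stack=$ S  input=y b y $  — expand S -> U b T U
step 2: stack=$ U T b U  input=y b y $  — expand U -> y
step 3: stack=$ U T b y  input=y b y $  — match y
step 4: stack=$ U T b  input=b y $  — match b
step 5: stack=$ U T  input=y $  — expand T -> ε
Stack after step 5: $ U (top = U).

U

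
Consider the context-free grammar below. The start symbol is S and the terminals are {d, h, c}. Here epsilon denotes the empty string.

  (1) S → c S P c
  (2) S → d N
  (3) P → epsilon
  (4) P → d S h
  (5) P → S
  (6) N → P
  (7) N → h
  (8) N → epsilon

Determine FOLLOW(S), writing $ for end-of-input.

FIRST(S): from S→c S P c we get {c}; from S→d N we get {d}. So FIRST(S) = {c, d}.
FIRST(P): from P→epsilon we get {epsilon}; from P→d S h we get {d}; from P→S we get {c, d}. So FIRST(P) = {epsilon, c, d}.
FIRST(N): from N→P we get {epsilon, c, d}; from N→h we get {h}; from N→epsilon we get {epsilon}. So FIRST(N) = {epsilon, c, d, h}.
FOLLOW(S) includes $ since S is the start symbol.
FOLLOW(S): in S→c S P c, S is followed by P c with FIRST {c, d}; in P→d S h, S is followed by h with FIRST {h}; in P→S, the suffix after S is empty, so FOLLOW(S) ⊇ FOLLOW(P) = {$, c, d, h}. Thus FOLLOW(S) = {$, c, d, h}.
FOLLOW(N): in S→d N, the suffix after N is empty, so FOLLOW(N) ⊇ FOLLOW(S) = {$, c, d, h}. Thus FOLLOW(N) = {$, c, d, h}.
FOLLOW(P): in S→c S P c, P is followed by c with FIRST {c}; in N→P, the suffix after P is empty, so FOLLOW(P) ⊇ FOLLOW(N) = {$, c, d, h}. Thus FOLLOW(P) = {$, c, d, h}.

{$, c, d, h}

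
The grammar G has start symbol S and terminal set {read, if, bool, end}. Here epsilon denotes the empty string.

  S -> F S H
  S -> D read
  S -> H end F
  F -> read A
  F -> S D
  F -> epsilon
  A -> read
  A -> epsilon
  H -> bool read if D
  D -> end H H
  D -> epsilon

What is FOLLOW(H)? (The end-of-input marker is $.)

FIRST(A): from A->read we get {read}; from A->epsilon we get {epsilon}. So FIRST(A) = {epsilon, read}.
FIRST(H): from H->bool read if D we get {bool}. So FIRST(H) = {bool}.
FIRST(D): from D->end H H we get {end}; from D->epsilon we get {epsilon}. So FIRST(D) = {epsilon, end}.
FIRST(S): from S->F S H we get {bool, end, read}; from S->D read we get {end, read}; from S->H end F we get {bool}. So FIRST(S) = {bool, end, read}.
FIRST(F): from F->read A we get {read}; from F->S D we get {bool, end, read}; from F->epsilon we get {epsilon}. So FIRST(F) = {epsilon, bool, end, read}.
FOLLOW(S) includes $ since S is the start symbol.
FOLLOW(S): in S->F S H, S is followed by H with FIRST {bool}; in F->S D, S is followed by D with FIRST {epsilon, end}; in F->S D, the suffix after S is nullable, so FOLLOW(S) ⊇ FOLLOW(F) = {$, bool, end, read}. Thus FOLLOW(S) = {$, bool, end, read}.
FOLLOW(F): in S->F S H, F is followed by S H with FIRST {bool, end, read}; in S->H end F, the suffix after F is empty, so FOLLOW(F) ⊇ FOLLOW(S) = {$, bool, end, read}. Thus FOLLOW(F) = {$, bool, end, read}.
FOLLOW(A): in F->read A, the suffix after A is empty, so FOLLOW(A) ⊇ FOLLOW(F) = {$, bool, end, read}. Thus FOLLOW(A) = {$, bool, end, read}.
FOLLOW(H): in S->F S H, the suffix after H is empty, so FOLLOW(H) ⊇ FOLLOW(S) = {$, bool, end, read}; in S->H end F, H is followed by end F with FIRST {end}; in D->end H H (occurrence 1), H is followed by H with FIRST {bool}; in D->end H H (occurrence 2), the suffix after H is empty, so FOLLOW(H) ⊇ FOLLOW(D) = {$, bool, end, read}. Thus FOLLOW(H) = {$, bool, end, read}.
FOLLOW(D): in S->D read, D is followed by read with FIRST {read}; in F->S D, the suffix after D is empty, so FOLLOW(D) ⊇ FOLLOW(F) = {$, bool, end, read}; in H->bool read if D, the suffix after D is empty, so FOLLOW(D) ⊇ FOLLOW(H) = {$, bool, end, read}. Thus FOLLOW(D) = {$, bool, end, read}.

{$, bool, end, read}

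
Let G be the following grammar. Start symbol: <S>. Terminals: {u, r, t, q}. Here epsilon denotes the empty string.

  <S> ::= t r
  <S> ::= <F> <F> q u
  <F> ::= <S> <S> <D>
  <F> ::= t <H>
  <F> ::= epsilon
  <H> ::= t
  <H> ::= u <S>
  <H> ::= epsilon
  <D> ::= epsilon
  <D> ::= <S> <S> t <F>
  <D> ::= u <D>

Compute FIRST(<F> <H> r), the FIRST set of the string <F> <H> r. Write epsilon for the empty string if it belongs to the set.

{q, r, t, u}

FIRST(<H>): from <H>::=t we get {t}; from <H>::=u <S> we get {u}; from <H>::=epsilon we get {epsilon}. So FIRST(<H>) = {epsilon, t, u}.
FIRST(<S>): from <S>::=t r we get {t}; from <S>::=<F> <F> q u we get {q, t}. So FIRST(<S>) = {q, t}.
FIRST(<F>): from <F>::=<S> <S> <D> we get {q, t}; from <F>::=t <H> we get {t}; from <F>::=epsilon we get {epsilon}. So FIRST(<F>) = {epsilon, q, t}.
FIRST(<D>): from <D>::=epsilon we get {epsilon}; from <D>::=<S> <S> t <F> we get {q, t}; from <D>::=u <D> we get {u}. So FIRST(<D>) = {epsilon, q, t, u}.
FIRST(<F> <H> r): take FIRST of each symbol in turn, carrying on past any symbol whose FIRST contains epsilon; result {q, r, t, u}.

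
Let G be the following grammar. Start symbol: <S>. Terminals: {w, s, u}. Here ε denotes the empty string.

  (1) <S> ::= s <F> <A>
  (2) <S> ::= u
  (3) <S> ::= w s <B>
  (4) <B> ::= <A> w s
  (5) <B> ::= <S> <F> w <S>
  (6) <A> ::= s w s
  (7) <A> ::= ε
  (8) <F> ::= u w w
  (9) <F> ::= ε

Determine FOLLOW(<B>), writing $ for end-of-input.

FIRST(<S>): from <S>::=s <F> <A> we get {s}; from <S>::=u we get {u}; from <S>::=w s <B> we get {w}. So FIRST(<S>) = {s, u, w}.
FIRST(<A>): from <A>::=s w s we get {s}; from <A>::=ε we get {ε}. So FIRST(<A>) = {ε, s}.
FIRST(<F>): from <F>::=u w w we get {u}; from <F>::=ε we get {ε}. So FIRST(<F>) = {ε, u}.
FIRST(<B>): from <B>::=<A> w s we get {s, w}; from <B>::=<S> <F> w <S> we get {s, u, w}. So FIRST(<B>) = {s, u, w}.
FOLLOW(<S>) includes $ since <S> is the start symbol.
FOLLOW(<S>): in <B>::=<S> <F> w <S> (occurrence 1), <S> is followed by <F> w <S> with FIRST {u, w}; in <B>::=<S> <F> w <S> (occurrence 2), the suffix after <S> is empty, so FOLLOW(<S>) ⊇ FOLLOW(<B>) = {$, u, w}. Thus FOLLOW(<S>) = {$, u, w}.
FOLLOW(<B>): in <S>::=w s <B>, the suffix after <B> is empty, so FOLLOW(<B>) ⊇ FOLLOW(<S>) = {$, u, w}. Thus FOLLOW(<B>) = {$, u, w}.
FOLLOW(<A>): in <S>::=s <F> <A>, the suffix after <A> is empty, so FOLLOW(<A>) ⊇ FOLLOW(<S>) = {$, u, w}; in <B>::=<A> w s, <A> is followed by w s with FIRST {w}. Thus FOLLOW(<A>) = {$, u, w}.
FOLLOW(<F>): in <S>::=s <F> <A>, <F> is followed by <A> with FIRST {ε, s}; in <S>::=s <F> <A>, the suffix after <F> is nullable, so FOLLOW(<F>) ⊇ FOLLOW(<S>) = {$, u, w}; in <B>::=<S> <F> w <S>, <F> is followed by w <S> with FIRST {w}. Thus FOLLOW(<F>) = {$, s, u, w}.

{$, u, w}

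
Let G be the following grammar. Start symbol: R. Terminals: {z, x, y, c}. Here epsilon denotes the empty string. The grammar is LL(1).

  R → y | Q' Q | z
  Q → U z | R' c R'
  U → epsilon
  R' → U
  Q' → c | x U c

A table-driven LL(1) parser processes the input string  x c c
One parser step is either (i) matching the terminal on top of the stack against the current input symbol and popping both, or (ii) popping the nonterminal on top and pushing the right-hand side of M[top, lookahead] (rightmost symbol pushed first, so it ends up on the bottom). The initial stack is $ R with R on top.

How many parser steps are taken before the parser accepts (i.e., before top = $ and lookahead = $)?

      Stack      Input    Action
   1  $ R        x c c $  expand R → Q' Q
   2  $ Q Q'     x c c $  expand Q' → x U c
   3  $ Q c U x  x c c $  match x
   4  $ Q c U    c c $    expand U → epsilon
   5  $ Q c      c c $    match c
   6  $ Q        c $      expand Q → R' c R'
   7  $ R' c R'  c $      expand R' → U
   8  $ R' c U   c $      expand U → epsilon
   9  $ R' c     c $      match c
  10  $ R'       $        expand R' → U
  11  $ U        $        expand U → epsilon
Accept reached after 11 steps.

11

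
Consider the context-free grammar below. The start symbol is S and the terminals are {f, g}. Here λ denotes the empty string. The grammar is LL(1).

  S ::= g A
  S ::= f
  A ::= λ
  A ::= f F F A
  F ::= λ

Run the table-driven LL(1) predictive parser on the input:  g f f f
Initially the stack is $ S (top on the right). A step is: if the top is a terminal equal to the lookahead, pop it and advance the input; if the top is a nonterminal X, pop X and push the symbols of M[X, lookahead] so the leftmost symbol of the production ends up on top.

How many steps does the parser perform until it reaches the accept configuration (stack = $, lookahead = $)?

15

step 1: stack=$ S  input=g f f f $  — expand S ::= g A
step 2: stack=$ A g  input=g f f f $  — match g
step 3: stack=$ A  input=f f f $  — expand A ::= f F F A
step 4: stack=$ A F F f  input=f f f $  — match f
step 5: stack=$ A F F  input=f f $  — expand F ::= λ
step 6: stack=$ A F  input=f f $  — expand F ::= λ
step 7: stack=$ A  input=f f $  — expand A ::= f F F A
step 8: stack=$ A F F f  input=f f $  — match f
step 9: stack=$ A F F  input=f $  — expand F ::= λ
step 10: stack=$ A F  input=f $  — expand F ::= λ
step 11: stack=$ A  input=f $  — expand A ::= f F F A
step 12: stack=$ A F F f  input=f $  — match f
step 13: stack=$ A F F  input=$  — expand F ::= λ
step 14: stack=$ A F  input=$  — expand F ::= λ
step 15: stack=$ A  input=$  — expand A ::= λ
Accept reached after 15 steps.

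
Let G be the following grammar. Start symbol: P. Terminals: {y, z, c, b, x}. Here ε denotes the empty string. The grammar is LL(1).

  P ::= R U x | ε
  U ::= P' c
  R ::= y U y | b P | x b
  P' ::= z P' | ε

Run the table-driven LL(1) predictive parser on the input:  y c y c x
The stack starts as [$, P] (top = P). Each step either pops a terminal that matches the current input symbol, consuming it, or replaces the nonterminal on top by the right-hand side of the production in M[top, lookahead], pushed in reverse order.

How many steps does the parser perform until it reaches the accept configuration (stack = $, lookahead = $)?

11

step 1: stack=$ P  input=y c y c x $  — expand P ::= R U x
step 2: stack=$ x U R  input=y c y c x $  — expand R ::= y U y
step 3: stack=$ x U y U y  input=y c y c x $  — match y
step 4: stack=$ x U y U  input=c y c x $  — expand U ::= P' c
step 5: stack=$ x U y c P'  input=c y c x $  — expand P' ::= ε
step 6: stack=$ x U y c  input=c y c x $  — match c
step 7: stack=$ x U y  input=y c x $  — match y
step 8: stack=$ x U  input=c x $  — expand U ::= P' c
step 9: stack=$ x c P'  input=c x $  — expand P' ::= ε
step 10: stack=$ x c  input=c x $  — match c
step 11: stack=$ x  input=x $  — match x
Accept reached after 11 steps.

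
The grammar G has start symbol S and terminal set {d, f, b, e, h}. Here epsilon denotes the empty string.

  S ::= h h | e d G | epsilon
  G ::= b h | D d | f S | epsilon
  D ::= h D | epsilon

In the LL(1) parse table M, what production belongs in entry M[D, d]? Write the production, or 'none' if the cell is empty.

FIRST(S): from S::=h h we get {h}; from S::=e d G we get {e}; from S::=epsilon we get {epsilon}. So FIRST(S) = {epsilon, e, h}.
FIRST(D): from D::=h D we get {h}; from D::=epsilon we get {epsilon}. So FIRST(D) = {epsilon, h}.
FIRST(G): from G::=b h we get {b}; from G::=D d we get {d, h}; from G::=f S we get {f}; from G::=epsilon we get {epsilon}. So FIRST(G) = {epsilon, b, d, f, h}.
FOLLOW(S) includes $ since S is the start symbol.
FOLLOW(D): in G::=D d, D is followed by d with FIRST {d}; in D::=h D, the suffix after D is empty (adds nothing new). Thus FOLLOW(D) = {d}.
For D ::= h D: FIRST(h D) = {h}, so it goes in M[D, t] for t ∈ {h}.
For D ::= epsilon: FIRST(epsilon) = {epsilon}, so it goes in M[D, t] for t ∈ {}; since epsilon ∈ FIRST, also for every t ∈ FOLLOW(D) = {d}.

D ::= epsilon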